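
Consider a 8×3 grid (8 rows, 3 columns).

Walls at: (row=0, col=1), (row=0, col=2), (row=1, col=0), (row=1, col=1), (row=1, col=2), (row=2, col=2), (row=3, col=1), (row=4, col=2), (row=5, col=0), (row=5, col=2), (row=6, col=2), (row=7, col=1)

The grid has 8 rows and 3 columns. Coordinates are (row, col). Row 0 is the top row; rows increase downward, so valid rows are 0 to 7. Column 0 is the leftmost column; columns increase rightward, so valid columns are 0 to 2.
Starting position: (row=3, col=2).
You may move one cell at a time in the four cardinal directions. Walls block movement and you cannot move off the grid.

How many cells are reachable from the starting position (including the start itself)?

BFS flood-fill from (row=3, col=2):
  Distance 0: (row=3, col=2)
Total reachable: 1 (grid has 12 open cells total)

Answer: Reachable cells: 1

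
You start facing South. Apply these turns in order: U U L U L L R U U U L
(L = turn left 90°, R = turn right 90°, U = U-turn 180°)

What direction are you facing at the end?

Start: South
  U (U-turn (180°)) -> North
  U (U-turn (180°)) -> South
  L (left (90° counter-clockwise)) -> East
  U (U-turn (180°)) -> West
  L (left (90° counter-clockwise)) -> South
  L (left (90° counter-clockwise)) -> East
  R (right (90° clockwise)) -> South
  U (U-turn (180°)) -> North
  U (U-turn (180°)) -> South
  U (U-turn (180°)) -> North
  L (left (90° counter-clockwise)) -> West
Final: West

Answer: Final heading: West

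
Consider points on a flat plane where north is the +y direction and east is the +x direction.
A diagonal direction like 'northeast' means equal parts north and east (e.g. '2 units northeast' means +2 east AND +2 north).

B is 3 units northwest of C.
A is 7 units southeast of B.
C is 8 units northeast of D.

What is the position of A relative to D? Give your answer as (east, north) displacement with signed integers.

Answer: A is at (east=12, north=4) relative to D.

Derivation:
Place D at the origin (east=0, north=0).
  C is 8 units northeast of D: delta (east=+8, north=+8); C at (east=8, north=8).
  B is 3 units northwest of C: delta (east=-3, north=+3); B at (east=5, north=11).
  A is 7 units southeast of B: delta (east=+7, north=-7); A at (east=12, north=4).
Therefore A relative to D: (east=12, north=4).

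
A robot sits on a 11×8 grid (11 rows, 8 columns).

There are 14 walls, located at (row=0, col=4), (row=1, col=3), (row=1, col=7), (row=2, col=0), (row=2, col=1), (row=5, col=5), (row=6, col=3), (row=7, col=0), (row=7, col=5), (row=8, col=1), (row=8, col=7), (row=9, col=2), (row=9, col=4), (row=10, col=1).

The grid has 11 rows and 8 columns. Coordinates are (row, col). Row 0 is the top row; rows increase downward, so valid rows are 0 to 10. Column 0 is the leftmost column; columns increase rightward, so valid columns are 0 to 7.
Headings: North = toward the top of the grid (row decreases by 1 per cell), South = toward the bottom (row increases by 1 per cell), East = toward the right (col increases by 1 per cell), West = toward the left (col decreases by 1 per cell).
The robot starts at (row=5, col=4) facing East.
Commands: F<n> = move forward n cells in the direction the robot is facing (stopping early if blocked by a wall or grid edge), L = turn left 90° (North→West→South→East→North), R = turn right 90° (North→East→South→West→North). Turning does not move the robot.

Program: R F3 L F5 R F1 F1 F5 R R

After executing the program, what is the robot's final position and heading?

Answer: Final position: (row=10, col=6), facing North

Derivation:
Start: (row=5, col=4), facing East
  R: turn right, now facing South
  F3: move forward 3, now at (row=8, col=4)
  L: turn left, now facing East
  F5: move forward 2/5 (blocked), now at (row=8, col=6)
  R: turn right, now facing South
  F1: move forward 1, now at (row=9, col=6)
  F1: move forward 1, now at (row=10, col=6)
  F5: move forward 0/5 (blocked), now at (row=10, col=6)
  R: turn right, now facing West
  R: turn right, now facing North
Final: (row=10, col=6), facing North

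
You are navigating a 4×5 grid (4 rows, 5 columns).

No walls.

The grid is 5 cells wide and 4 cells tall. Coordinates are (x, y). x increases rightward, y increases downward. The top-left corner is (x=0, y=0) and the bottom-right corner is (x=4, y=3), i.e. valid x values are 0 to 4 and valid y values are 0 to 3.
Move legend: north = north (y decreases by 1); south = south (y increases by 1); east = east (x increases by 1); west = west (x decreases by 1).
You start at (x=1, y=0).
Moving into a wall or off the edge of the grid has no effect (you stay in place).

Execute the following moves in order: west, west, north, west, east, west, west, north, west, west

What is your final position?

Start: (x=1, y=0)
  west (west): (x=1, y=0) -> (x=0, y=0)
  west (west): blocked, stay at (x=0, y=0)
  north (north): blocked, stay at (x=0, y=0)
  west (west): blocked, stay at (x=0, y=0)
  east (east): (x=0, y=0) -> (x=1, y=0)
  west (west): (x=1, y=0) -> (x=0, y=0)
  west (west): blocked, stay at (x=0, y=0)
  north (north): blocked, stay at (x=0, y=0)
  west (west): blocked, stay at (x=0, y=0)
  west (west): blocked, stay at (x=0, y=0)
Final: (x=0, y=0)

Answer: Final position: (x=0, y=0)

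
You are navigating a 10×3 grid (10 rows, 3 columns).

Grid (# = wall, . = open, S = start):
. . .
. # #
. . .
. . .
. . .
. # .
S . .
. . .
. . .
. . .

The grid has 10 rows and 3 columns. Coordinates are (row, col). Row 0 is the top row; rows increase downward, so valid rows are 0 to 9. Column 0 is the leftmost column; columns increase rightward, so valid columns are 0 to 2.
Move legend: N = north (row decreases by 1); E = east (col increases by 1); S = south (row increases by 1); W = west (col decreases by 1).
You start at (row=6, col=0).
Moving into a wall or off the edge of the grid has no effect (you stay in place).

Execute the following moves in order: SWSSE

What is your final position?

Start: (row=6, col=0)
  S (south): (row=6, col=0) -> (row=7, col=0)
  W (west): blocked, stay at (row=7, col=0)
  S (south): (row=7, col=0) -> (row=8, col=0)
  S (south): (row=8, col=0) -> (row=9, col=0)
  E (east): (row=9, col=0) -> (row=9, col=1)
Final: (row=9, col=1)

Answer: Final position: (row=9, col=1)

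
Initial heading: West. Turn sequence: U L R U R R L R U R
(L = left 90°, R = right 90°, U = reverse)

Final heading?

Start: West
  U (U-turn (180°)) -> East
  L (left (90° counter-clockwise)) -> North
  R (right (90° clockwise)) -> East
  U (U-turn (180°)) -> West
  R (right (90° clockwise)) -> North
  R (right (90° clockwise)) -> East
  L (left (90° counter-clockwise)) -> North
  R (right (90° clockwise)) -> East
  U (U-turn (180°)) -> West
  R (right (90° clockwise)) -> North
Final: North

Answer: Final heading: North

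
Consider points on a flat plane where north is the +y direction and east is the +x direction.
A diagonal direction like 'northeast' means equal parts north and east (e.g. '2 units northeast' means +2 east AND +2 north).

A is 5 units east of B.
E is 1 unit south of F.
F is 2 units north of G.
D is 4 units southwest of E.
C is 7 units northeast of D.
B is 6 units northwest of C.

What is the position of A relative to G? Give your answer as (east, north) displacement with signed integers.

Answer: A is at (east=2, north=10) relative to G.

Derivation:
Place G at the origin (east=0, north=0).
  F is 2 units north of G: delta (east=+0, north=+2); F at (east=0, north=2).
  E is 1 unit south of F: delta (east=+0, north=-1); E at (east=0, north=1).
  D is 4 units southwest of E: delta (east=-4, north=-4); D at (east=-4, north=-3).
  C is 7 units northeast of D: delta (east=+7, north=+7); C at (east=3, north=4).
  B is 6 units northwest of C: delta (east=-6, north=+6); B at (east=-3, north=10).
  A is 5 units east of B: delta (east=+5, north=+0); A at (east=2, north=10).
Therefore A relative to G: (east=2, north=10).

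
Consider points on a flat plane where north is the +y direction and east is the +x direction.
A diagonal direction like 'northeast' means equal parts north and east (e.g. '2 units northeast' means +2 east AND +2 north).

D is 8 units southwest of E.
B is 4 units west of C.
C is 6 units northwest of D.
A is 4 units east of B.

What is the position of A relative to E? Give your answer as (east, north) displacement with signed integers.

Answer: A is at (east=-14, north=-2) relative to E.

Derivation:
Place E at the origin (east=0, north=0).
  D is 8 units southwest of E: delta (east=-8, north=-8); D at (east=-8, north=-8).
  C is 6 units northwest of D: delta (east=-6, north=+6); C at (east=-14, north=-2).
  B is 4 units west of C: delta (east=-4, north=+0); B at (east=-18, north=-2).
  A is 4 units east of B: delta (east=+4, north=+0); A at (east=-14, north=-2).
Therefore A relative to E: (east=-14, north=-2).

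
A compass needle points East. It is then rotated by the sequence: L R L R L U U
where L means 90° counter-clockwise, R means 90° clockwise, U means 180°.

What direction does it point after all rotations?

Start: East
  L (left (90° counter-clockwise)) -> North
  R (right (90° clockwise)) -> East
  L (left (90° counter-clockwise)) -> North
  R (right (90° clockwise)) -> East
  L (left (90° counter-clockwise)) -> North
  U (U-turn (180°)) -> South
  U (U-turn (180°)) -> North
Final: North

Answer: Final heading: North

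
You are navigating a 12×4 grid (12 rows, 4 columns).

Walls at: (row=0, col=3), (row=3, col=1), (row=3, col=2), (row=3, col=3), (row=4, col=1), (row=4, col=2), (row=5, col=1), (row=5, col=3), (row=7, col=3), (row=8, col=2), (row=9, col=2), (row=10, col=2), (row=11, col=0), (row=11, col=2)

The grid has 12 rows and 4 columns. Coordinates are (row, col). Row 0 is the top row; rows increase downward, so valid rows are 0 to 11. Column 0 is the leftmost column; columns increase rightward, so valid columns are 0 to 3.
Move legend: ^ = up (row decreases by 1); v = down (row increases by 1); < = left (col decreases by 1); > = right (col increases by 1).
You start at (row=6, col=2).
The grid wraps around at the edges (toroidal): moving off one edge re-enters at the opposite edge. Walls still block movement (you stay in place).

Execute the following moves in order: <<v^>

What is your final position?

Answer: Final position: (row=6, col=1)

Derivation:
Start: (row=6, col=2)
  < (left): (row=6, col=2) -> (row=6, col=1)
  < (left): (row=6, col=1) -> (row=6, col=0)
  v (down): (row=6, col=0) -> (row=7, col=0)
  ^ (up): (row=7, col=0) -> (row=6, col=0)
  > (right): (row=6, col=0) -> (row=6, col=1)
Final: (row=6, col=1)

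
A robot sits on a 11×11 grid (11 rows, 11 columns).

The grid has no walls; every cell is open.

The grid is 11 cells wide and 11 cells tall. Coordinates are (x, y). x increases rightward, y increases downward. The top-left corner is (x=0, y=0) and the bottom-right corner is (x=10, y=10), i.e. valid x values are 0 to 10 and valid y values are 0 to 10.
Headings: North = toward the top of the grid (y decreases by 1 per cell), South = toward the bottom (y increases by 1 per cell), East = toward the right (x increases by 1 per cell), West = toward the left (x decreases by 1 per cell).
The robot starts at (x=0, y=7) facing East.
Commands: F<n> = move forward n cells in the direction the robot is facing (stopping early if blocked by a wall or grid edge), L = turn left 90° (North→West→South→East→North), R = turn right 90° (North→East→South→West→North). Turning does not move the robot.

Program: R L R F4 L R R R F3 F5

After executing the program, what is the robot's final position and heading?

Answer: Final position: (x=0, y=2), facing North

Derivation:
Start: (x=0, y=7), facing East
  R: turn right, now facing South
  L: turn left, now facing East
  R: turn right, now facing South
  F4: move forward 3/4 (blocked), now at (x=0, y=10)
  L: turn left, now facing East
  R: turn right, now facing South
  R: turn right, now facing West
  R: turn right, now facing North
  F3: move forward 3, now at (x=0, y=7)
  F5: move forward 5, now at (x=0, y=2)
Final: (x=0, y=2), facing North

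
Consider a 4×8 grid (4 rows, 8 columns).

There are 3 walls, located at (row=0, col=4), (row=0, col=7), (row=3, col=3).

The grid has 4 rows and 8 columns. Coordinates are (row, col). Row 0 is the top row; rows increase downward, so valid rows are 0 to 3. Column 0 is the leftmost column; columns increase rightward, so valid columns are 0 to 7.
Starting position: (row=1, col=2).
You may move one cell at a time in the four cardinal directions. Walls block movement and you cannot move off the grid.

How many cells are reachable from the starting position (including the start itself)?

Answer: Reachable cells: 29

Derivation:
BFS flood-fill from (row=1, col=2):
  Distance 0: (row=1, col=2)
  Distance 1: (row=0, col=2), (row=1, col=1), (row=1, col=3), (row=2, col=2)
  Distance 2: (row=0, col=1), (row=0, col=3), (row=1, col=0), (row=1, col=4), (row=2, col=1), (row=2, col=3), (row=3, col=2)
  Distance 3: (row=0, col=0), (row=1, col=5), (row=2, col=0), (row=2, col=4), (row=3, col=1)
  Distance 4: (row=0, col=5), (row=1, col=6), (row=2, col=5), (row=3, col=0), (row=3, col=4)
  Distance 5: (row=0, col=6), (row=1, col=7), (row=2, col=6), (row=3, col=5)
  Distance 6: (row=2, col=7), (row=3, col=6)
  Distance 7: (row=3, col=7)
Total reachable: 29 (grid has 29 open cells total)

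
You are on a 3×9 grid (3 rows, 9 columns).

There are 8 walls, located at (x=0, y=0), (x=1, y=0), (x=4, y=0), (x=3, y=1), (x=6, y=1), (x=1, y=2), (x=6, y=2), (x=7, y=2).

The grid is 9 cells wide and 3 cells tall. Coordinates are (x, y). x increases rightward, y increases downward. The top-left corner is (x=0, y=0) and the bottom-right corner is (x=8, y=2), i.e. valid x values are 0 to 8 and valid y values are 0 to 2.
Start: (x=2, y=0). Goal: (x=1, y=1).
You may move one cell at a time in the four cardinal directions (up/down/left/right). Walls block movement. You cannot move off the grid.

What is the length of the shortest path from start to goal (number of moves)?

Answer: Shortest path length: 2

Derivation:
BFS from (x=2, y=0) until reaching (x=1, y=1):
  Distance 0: (x=2, y=0)
  Distance 1: (x=3, y=0), (x=2, y=1)
  Distance 2: (x=1, y=1), (x=2, y=2)  <- goal reached here
One shortest path (2 moves): (x=2, y=0) -> (x=2, y=1) -> (x=1, y=1)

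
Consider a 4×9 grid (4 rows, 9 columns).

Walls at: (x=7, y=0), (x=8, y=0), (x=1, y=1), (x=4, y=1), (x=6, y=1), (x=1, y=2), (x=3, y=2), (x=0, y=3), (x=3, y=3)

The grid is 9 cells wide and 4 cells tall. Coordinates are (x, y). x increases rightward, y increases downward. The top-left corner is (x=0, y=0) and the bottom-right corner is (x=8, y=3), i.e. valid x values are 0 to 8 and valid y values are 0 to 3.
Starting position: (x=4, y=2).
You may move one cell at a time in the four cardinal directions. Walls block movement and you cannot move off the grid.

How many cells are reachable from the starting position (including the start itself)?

Answer: Reachable cells: 27

Derivation:
BFS flood-fill from (x=4, y=2):
  Distance 0: (x=4, y=2)
  Distance 1: (x=5, y=2), (x=4, y=3)
  Distance 2: (x=5, y=1), (x=6, y=2), (x=5, y=3)
  Distance 3: (x=5, y=0), (x=7, y=2), (x=6, y=3)
  Distance 4: (x=4, y=0), (x=6, y=0), (x=7, y=1), (x=8, y=2), (x=7, y=3)
  Distance 5: (x=3, y=0), (x=8, y=1), (x=8, y=3)
  Distance 6: (x=2, y=0), (x=3, y=1)
  Distance 7: (x=1, y=0), (x=2, y=1)
  Distance 8: (x=0, y=0), (x=2, y=2)
  Distance 9: (x=0, y=1), (x=2, y=3)
  Distance 10: (x=0, y=2), (x=1, y=3)
Total reachable: 27 (grid has 27 open cells total)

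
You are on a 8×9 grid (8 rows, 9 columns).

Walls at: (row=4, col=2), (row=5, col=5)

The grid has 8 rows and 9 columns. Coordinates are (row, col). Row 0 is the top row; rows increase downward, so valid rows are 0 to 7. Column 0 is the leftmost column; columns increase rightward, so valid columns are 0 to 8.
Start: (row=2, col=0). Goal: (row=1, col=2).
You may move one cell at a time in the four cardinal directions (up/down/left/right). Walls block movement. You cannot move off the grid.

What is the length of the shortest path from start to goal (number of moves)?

BFS from (row=2, col=0) until reaching (row=1, col=2):
  Distance 0: (row=2, col=0)
  Distance 1: (row=1, col=0), (row=2, col=1), (row=3, col=0)
  Distance 2: (row=0, col=0), (row=1, col=1), (row=2, col=2), (row=3, col=1), (row=4, col=0)
  Distance 3: (row=0, col=1), (row=1, col=2), (row=2, col=3), (row=3, col=2), (row=4, col=1), (row=5, col=0)  <- goal reached here
One shortest path (3 moves): (row=2, col=0) -> (row=2, col=1) -> (row=2, col=2) -> (row=1, col=2)

Answer: Shortest path length: 3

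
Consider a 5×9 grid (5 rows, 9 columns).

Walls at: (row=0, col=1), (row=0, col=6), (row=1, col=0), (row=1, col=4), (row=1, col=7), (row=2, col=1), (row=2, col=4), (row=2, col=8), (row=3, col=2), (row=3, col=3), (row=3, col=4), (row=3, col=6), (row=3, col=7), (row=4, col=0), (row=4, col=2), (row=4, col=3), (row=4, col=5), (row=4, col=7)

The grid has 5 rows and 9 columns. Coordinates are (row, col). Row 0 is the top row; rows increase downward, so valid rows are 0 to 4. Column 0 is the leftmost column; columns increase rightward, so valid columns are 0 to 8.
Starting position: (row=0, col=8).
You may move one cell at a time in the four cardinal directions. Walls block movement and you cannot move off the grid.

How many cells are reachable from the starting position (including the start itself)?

BFS flood-fill from (row=0, col=8):
  Distance 0: (row=0, col=8)
  Distance 1: (row=0, col=7), (row=1, col=8)
Total reachable: 3 (grid has 27 open cells total)

Answer: Reachable cells: 3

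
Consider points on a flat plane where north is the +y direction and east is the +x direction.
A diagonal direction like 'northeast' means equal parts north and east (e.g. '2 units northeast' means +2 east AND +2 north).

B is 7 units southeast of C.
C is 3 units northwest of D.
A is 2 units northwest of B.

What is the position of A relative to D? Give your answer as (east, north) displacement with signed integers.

Place D at the origin (east=0, north=0).
  C is 3 units northwest of D: delta (east=-3, north=+3); C at (east=-3, north=3).
  B is 7 units southeast of C: delta (east=+7, north=-7); B at (east=4, north=-4).
  A is 2 units northwest of B: delta (east=-2, north=+2); A at (east=2, north=-2).
Therefore A relative to D: (east=2, north=-2).

Answer: A is at (east=2, north=-2) relative to D.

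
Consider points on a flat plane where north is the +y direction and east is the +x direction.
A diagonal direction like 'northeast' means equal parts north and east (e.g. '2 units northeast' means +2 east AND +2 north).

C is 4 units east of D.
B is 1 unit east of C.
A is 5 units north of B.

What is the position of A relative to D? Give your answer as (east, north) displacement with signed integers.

Answer: A is at (east=5, north=5) relative to D.

Derivation:
Place D at the origin (east=0, north=0).
  C is 4 units east of D: delta (east=+4, north=+0); C at (east=4, north=0).
  B is 1 unit east of C: delta (east=+1, north=+0); B at (east=5, north=0).
  A is 5 units north of B: delta (east=+0, north=+5); A at (east=5, north=5).
Therefore A relative to D: (east=5, north=5).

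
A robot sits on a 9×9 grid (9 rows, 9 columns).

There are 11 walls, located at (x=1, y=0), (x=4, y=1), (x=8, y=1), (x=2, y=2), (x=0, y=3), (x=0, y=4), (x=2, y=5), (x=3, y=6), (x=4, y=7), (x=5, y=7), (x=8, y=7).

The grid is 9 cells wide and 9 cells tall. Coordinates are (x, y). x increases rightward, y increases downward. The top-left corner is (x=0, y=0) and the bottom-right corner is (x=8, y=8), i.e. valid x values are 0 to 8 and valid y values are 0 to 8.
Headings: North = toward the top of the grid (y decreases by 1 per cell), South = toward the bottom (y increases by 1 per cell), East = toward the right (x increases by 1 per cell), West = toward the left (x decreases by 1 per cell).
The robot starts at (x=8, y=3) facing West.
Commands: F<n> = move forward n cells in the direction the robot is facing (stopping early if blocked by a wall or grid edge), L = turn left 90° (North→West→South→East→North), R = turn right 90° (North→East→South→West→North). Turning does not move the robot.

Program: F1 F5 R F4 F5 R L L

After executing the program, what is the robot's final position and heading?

Answer: Final position: (x=2, y=3), facing West

Derivation:
Start: (x=8, y=3), facing West
  F1: move forward 1, now at (x=7, y=3)
  F5: move forward 5, now at (x=2, y=3)
  R: turn right, now facing North
  F4: move forward 0/4 (blocked), now at (x=2, y=3)
  F5: move forward 0/5 (blocked), now at (x=2, y=3)
  R: turn right, now facing East
  L: turn left, now facing North
  L: turn left, now facing West
Final: (x=2, y=3), facing West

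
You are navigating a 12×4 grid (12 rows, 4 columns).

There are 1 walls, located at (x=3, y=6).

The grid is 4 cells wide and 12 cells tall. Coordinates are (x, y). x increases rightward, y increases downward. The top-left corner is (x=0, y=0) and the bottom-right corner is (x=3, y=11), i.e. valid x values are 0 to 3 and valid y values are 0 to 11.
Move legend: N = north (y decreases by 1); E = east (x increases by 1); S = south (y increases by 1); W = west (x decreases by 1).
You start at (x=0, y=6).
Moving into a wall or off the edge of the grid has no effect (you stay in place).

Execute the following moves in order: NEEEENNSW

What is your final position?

Start: (x=0, y=6)
  N (north): (x=0, y=6) -> (x=0, y=5)
  E (east): (x=0, y=5) -> (x=1, y=5)
  E (east): (x=1, y=5) -> (x=2, y=5)
  E (east): (x=2, y=5) -> (x=3, y=5)
  E (east): blocked, stay at (x=3, y=5)
  N (north): (x=3, y=5) -> (x=3, y=4)
  N (north): (x=3, y=4) -> (x=3, y=3)
  S (south): (x=3, y=3) -> (x=3, y=4)
  W (west): (x=3, y=4) -> (x=2, y=4)
Final: (x=2, y=4)

Answer: Final position: (x=2, y=4)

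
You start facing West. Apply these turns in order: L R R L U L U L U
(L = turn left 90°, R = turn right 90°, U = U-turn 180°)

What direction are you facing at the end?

Start: West
  L (left (90° counter-clockwise)) -> South
  R (right (90° clockwise)) -> West
  R (right (90° clockwise)) -> North
  L (left (90° counter-clockwise)) -> West
  U (U-turn (180°)) -> East
  L (left (90° counter-clockwise)) -> North
  U (U-turn (180°)) -> South
  L (left (90° counter-clockwise)) -> East
  U (U-turn (180°)) -> West
Final: West

Answer: Final heading: West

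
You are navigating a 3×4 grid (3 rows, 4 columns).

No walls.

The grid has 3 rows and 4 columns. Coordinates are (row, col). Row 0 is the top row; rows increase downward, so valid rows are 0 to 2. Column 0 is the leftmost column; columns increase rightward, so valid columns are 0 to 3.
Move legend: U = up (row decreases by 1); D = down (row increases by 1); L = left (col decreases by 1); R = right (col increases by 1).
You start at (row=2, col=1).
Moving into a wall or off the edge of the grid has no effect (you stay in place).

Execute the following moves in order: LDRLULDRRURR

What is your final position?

Answer: Final position: (row=1, col=3)

Derivation:
Start: (row=2, col=1)
  L (left): (row=2, col=1) -> (row=2, col=0)
  D (down): blocked, stay at (row=2, col=0)
  R (right): (row=2, col=0) -> (row=2, col=1)
  L (left): (row=2, col=1) -> (row=2, col=0)
  U (up): (row=2, col=0) -> (row=1, col=0)
  L (left): blocked, stay at (row=1, col=0)
  D (down): (row=1, col=0) -> (row=2, col=0)
  R (right): (row=2, col=0) -> (row=2, col=1)
  R (right): (row=2, col=1) -> (row=2, col=2)
  U (up): (row=2, col=2) -> (row=1, col=2)
  R (right): (row=1, col=2) -> (row=1, col=3)
  R (right): blocked, stay at (row=1, col=3)
Final: (row=1, col=3)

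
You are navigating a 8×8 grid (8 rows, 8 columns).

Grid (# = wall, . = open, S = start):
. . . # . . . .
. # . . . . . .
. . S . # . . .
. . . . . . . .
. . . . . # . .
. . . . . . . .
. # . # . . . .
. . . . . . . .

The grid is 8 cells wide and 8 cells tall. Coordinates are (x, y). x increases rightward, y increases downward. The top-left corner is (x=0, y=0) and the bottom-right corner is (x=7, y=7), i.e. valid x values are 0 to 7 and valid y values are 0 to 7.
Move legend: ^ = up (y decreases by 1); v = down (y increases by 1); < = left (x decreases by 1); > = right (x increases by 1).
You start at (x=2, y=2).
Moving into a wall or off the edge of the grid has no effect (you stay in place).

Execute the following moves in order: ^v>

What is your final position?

Start: (x=2, y=2)
  ^ (up): (x=2, y=2) -> (x=2, y=1)
  v (down): (x=2, y=1) -> (x=2, y=2)
  > (right): (x=2, y=2) -> (x=3, y=2)
Final: (x=3, y=2)

Answer: Final position: (x=3, y=2)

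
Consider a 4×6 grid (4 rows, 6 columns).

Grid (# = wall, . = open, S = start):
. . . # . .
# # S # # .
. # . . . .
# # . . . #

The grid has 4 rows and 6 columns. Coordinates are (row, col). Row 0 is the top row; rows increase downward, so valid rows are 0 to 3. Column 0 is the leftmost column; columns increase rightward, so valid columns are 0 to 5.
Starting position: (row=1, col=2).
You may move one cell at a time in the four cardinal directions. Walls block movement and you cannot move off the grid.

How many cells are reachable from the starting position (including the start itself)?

Answer: Reachable cells: 14

Derivation:
BFS flood-fill from (row=1, col=2):
  Distance 0: (row=1, col=2)
  Distance 1: (row=0, col=2), (row=2, col=2)
  Distance 2: (row=0, col=1), (row=2, col=3), (row=3, col=2)
  Distance 3: (row=0, col=0), (row=2, col=4), (row=3, col=3)
  Distance 4: (row=2, col=5), (row=3, col=4)
  Distance 5: (row=1, col=5)
  Distance 6: (row=0, col=5)
  Distance 7: (row=0, col=4)
Total reachable: 14 (grid has 15 open cells total)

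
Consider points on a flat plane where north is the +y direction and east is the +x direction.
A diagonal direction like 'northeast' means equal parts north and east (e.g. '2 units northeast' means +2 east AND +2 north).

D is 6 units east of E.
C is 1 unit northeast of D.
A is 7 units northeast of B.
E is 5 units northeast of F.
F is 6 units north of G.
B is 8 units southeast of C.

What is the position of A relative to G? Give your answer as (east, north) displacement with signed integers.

Place G at the origin (east=0, north=0).
  F is 6 units north of G: delta (east=+0, north=+6); F at (east=0, north=6).
  E is 5 units northeast of F: delta (east=+5, north=+5); E at (east=5, north=11).
  D is 6 units east of E: delta (east=+6, north=+0); D at (east=11, north=11).
  C is 1 unit northeast of D: delta (east=+1, north=+1); C at (east=12, north=12).
  B is 8 units southeast of C: delta (east=+8, north=-8); B at (east=20, north=4).
  A is 7 units northeast of B: delta (east=+7, north=+7); A at (east=27, north=11).
Therefore A relative to G: (east=27, north=11).

Answer: A is at (east=27, north=11) relative to G.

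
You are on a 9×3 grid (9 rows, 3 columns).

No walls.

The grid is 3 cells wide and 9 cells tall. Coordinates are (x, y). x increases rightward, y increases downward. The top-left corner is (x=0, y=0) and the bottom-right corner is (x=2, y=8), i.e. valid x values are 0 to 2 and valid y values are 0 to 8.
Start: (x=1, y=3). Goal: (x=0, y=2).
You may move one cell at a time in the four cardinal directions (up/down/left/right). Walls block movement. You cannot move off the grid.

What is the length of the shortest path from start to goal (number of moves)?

BFS from (x=1, y=3) until reaching (x=0, y=2):
  Distance 0: (x=1, y=3)
  Distance 1: (x=1, y=2), (x=0, y=3), (x=2, y=3), (x=1, y=4)
  Distance 2: (x=1, y=1), (x=0, y=2), (x=2, y=2), (x=0, y=4), (x=2, y=4), (x=1, y=5)  <- goal reached here
One shortest path (2 moves): (x=1, y=3) -> (x=0, y=3) -> (x=0, y=2)

Answer: Shortest path length: 2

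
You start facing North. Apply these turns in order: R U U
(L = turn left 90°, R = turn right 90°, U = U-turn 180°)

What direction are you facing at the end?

Answer: Final heading: East

Derivation:
Start: North
  R (right (90° clockwise)) -> East
  U (U-turn (180°)) -> West
  U (U-turn (180°)) -> East
Final: East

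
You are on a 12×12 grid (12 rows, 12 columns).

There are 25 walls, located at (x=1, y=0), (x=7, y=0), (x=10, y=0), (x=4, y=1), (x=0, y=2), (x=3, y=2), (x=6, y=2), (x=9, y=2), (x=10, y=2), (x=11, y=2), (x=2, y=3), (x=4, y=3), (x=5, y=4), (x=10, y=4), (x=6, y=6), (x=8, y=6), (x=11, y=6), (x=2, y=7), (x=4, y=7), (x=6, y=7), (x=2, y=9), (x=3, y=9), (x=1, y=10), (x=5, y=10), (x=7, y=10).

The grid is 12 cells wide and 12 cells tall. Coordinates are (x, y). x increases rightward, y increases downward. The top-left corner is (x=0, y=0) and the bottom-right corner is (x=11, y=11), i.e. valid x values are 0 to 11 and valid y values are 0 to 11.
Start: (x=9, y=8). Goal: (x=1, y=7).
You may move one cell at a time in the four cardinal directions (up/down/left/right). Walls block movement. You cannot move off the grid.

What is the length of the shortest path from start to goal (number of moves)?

BFS from (x=9, y=8) until reaching (x=1, y=7):
  Distance 0: (x=9, y=8)
  Distance 1: (x=9, y=7), (x=8, y=8), (x=10, y=8), (x=9, y=9)
  Distance 2: (x=9, y=6), (x=8, y=7), (x=10, y=7), (x=7, y=8), (x=11, y=8), (x=8, y=9), (x=10, y=9), (x=9, y=10)
  Distance 3: (x=9, y=5), (x=10, y=6), (x=7, y=7), (x=11, y=7), (x=6, y=8), (x=7, y=9), (x=11, y=9), (x=8, y=10), (x=10, y=10), (x=9, y=11)
  Distance 4: (x=9, y=4), (x=8, y=5), (x=10, y=5), (x=7, y=6), (x=5, y=8), (x=6, y=9), (x=11, y=10), (x=8, y=11), (x=10, y=11)
  Distance 5: (x=9, y=3), (x=8, y=4), (x=7, y=5), (x=11, y=5), (x=5, y=7), (x=4, y=8), (x=5, y=9), (x=6, y=10), (x=7, y=11), (x=11, y=11)
  Distance 6: (x=8, y=3), (x=10, y=3), (x=7, y=4), (x=11, y=4), (x=6, y=5), (x=5, y=6), (x=3, y=8), (x=4, y=9), (x=6, y=11)
  Distance 7: (x=8, y=2), (x=7, y=3), (x=11, y=3), (x=6, y=4), (x=5, y=5), (x=4, y=6), (x=3, y=7), (x=2, y=8), (x=4, y=10), (x=5, y=11)
  Distance 8: (x=8, y=1), (x=7, y=2), (x=6, y=3), (x=4, y=5), (x=3, y=6), (x=1, y=8), (x=3, y=10), (x=4, y=11)
  Distance 9: (x=8, y=0), (x=7, y=1), (x=9, y=1), (x=5, y=3), (x=4, y=4), (x=3, y=5), (x=2, y=6), (x=1, y=7), (x=0, y=8), (x=1, y=9), (x=2, y=10), (x=3, y=11)  <- goal reached here
One shortest path (9 moves): (x=9, y=8) -> (x=8, y=8) -> (x=7, y=8) -> (x=6, y=8) -> (x=5, y=8) -> (x=4, y=8) -> (x=3, y=8) -> (x=2, y=8) -> (x=1, y=8) -> (x=1, y=7)

Answer: Shortest path length: 9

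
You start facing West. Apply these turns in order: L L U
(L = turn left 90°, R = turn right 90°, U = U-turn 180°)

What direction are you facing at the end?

Answer: Final heading: West

Derivation:
Start: West
  L (left (90° counter-clockwise)) -> South
  L (left (90° counter-clockwise)) -> East
  U (U-turn (180°)) -> West
Final: West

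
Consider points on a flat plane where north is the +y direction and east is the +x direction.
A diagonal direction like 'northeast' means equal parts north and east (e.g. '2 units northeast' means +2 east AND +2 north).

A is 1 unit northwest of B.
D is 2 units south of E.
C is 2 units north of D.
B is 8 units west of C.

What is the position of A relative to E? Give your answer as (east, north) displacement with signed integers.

Answer: A is at (east=-9, north=1) relative to E.

Derivation:
Place E at the origin (east=0, north=0).
  D is 2 units south of E: delta (east=+0, north=-2); D at (east=0, north=-2).
  C is 2 units north of D: delta (east=+0, north=+2); C at (east=0, north=0).
  B is 8 units west of C: delta (east=-8, north=+0); B at (east=-8, north=0).
  A is 1 unit northwest of B: delta (east=-1, north=+1); A at (east=-9, north=1).
Therefore A relative to E: (east=-9, north=1).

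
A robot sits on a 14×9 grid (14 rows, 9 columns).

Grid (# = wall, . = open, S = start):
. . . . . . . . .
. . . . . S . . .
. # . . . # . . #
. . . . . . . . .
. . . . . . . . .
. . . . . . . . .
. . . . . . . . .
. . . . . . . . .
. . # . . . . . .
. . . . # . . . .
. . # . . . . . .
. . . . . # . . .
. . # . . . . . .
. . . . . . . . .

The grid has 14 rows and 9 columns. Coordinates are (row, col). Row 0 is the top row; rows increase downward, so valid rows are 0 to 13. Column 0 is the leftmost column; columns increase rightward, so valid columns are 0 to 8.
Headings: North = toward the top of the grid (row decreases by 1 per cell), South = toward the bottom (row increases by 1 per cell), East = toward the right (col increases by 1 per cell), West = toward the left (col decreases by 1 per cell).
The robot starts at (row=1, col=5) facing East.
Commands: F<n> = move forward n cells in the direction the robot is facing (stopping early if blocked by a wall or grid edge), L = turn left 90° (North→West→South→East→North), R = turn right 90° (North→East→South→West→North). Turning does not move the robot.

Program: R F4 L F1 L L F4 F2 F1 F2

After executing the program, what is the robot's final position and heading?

Answer: Final position: (row=1, col=0), facing West

Derivation:
Start: (row=1, col=5), facing East
  R: turn right, now facing South
  F4: move forward 0/4 (blocked), now at (row=1, col=5)
  L: turn left, now facing East
  F1: move forward 1, now at (row=1, col=6)
  L: turn left, now facing North
  L: turn left, now facing West
  F4: move forward 4, now at (row=1, col=2)
  F2: move forward 2, now at (row=1, col=0)
  F1: move forward 0/1 (blocked), now at (row=1, col=0)
  F2: move forward 0/2 (blocked), now at (row=1, col=0)
Final: (row=1, col=0), facing West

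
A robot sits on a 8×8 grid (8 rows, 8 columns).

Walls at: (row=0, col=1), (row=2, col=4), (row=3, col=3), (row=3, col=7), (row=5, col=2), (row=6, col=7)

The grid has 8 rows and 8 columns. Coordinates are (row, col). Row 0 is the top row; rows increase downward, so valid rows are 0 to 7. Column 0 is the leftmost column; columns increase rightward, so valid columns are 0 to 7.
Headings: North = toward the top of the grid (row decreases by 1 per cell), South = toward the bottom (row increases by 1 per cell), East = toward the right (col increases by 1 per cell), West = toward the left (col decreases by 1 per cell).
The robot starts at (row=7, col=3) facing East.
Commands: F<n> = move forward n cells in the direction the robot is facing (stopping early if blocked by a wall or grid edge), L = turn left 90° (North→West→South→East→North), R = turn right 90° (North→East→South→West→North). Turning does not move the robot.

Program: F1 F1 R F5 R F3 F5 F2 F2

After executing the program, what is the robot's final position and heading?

Answer: Final position: (row=7, col=0), facing West

Derivation:
Start: (row=7, col=3), facing East
  F1: move forward 1, now at (row=7, col=4)
  F1: move forward 1, now at (row=7, col=5)
  R: turn right, now facing South
  F5: move forward 0/5 (blocked), now at (row=7, col=5)
  R: turn right, now facing West
  F3: move forward 3, now at (row=7, col=2)
  F5: move forward 2/5 (blocked), now at (row=7, col=0)
  F2: move forward 0/2 (blocked), now at (row=7, col=0)
  F2: move forward 0/2 (blocked), now at (row=7, col=0)
Final: (row=7, col=0), facing West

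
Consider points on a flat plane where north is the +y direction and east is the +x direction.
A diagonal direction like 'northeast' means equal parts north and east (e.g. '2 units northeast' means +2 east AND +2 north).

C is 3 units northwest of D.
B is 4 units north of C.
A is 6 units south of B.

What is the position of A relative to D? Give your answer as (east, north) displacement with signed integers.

Answer: A is at (east=-3, north=1) relative to D.

Derivation:
Place D at the origin (east=0, north=0).
  C is 3 units northwest of D: delta (east=-3, north=+3); C at (east=-3, north=3).
  B is 4 units north of C: delta (east=+0, north=+4); B at (east=-3, north=7).
  A is 6 units south of B: delta (east=+0, north=-6); A at (east=-3, north=1).
Therefore A relative to D: (east=-3, north=1).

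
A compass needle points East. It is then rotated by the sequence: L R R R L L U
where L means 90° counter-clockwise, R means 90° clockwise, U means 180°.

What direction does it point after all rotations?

Answer: Final heading: West

Derivation:
Start: East
  L (left (90° counter-clockwise)) -> North
  R (right (90° clockwise)) -> East
  R (right (90° clockwise)) -> South
  R (right (90° clockwise)) -> West
  L (left (90° counter-clockwise)) -> South
  L (left (90° counter-clockwise)) -> East
  U (U-turn (180°)) -> West
Final: West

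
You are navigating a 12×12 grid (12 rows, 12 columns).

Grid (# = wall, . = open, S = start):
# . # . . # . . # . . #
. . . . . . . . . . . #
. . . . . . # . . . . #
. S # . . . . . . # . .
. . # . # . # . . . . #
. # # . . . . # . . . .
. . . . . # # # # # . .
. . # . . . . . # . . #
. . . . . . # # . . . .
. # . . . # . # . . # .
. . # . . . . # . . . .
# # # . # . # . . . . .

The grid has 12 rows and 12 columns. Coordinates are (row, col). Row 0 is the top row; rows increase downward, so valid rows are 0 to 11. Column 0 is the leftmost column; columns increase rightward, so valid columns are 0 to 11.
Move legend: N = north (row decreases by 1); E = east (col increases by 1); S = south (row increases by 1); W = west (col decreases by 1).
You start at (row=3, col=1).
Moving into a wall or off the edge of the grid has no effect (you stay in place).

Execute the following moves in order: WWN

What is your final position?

Start: (row=3, col=1)
  W (west): (row=3, col=1) -> (row=3, col=0)
  W (west): blocked, stay at (row=3, col=0)
  N (north): (row=3, col=0) -> (row=2, col=0)
Final: (row=2, col=0)

Answer: Final position: (row=2, col=0)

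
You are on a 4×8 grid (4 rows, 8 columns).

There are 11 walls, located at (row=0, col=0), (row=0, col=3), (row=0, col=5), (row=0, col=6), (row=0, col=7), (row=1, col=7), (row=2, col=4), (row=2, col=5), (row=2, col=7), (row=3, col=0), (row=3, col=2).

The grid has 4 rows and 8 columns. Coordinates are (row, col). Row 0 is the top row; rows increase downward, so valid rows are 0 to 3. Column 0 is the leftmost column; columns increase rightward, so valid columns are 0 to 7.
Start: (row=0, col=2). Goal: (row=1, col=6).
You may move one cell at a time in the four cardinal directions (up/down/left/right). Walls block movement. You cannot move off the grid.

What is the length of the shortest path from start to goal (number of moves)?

Answer: Shortest path length: 5

Derivation:
BFS from (row=0, col=2) until reaching (row=1, col=6):
  Distance 0: (row=0, col=2)
  Distance 1: (row=0, col=1), (row=1, col=2)
  Distance 2: (row=1, col=1), (row=1, col=3), (row=2, col=2)
  Distance 3: (row=1, col=0), (row=1, col=4), (row=2, col=1), (row=2, col=3)
  Distance 4: (row=0, col=4), (row=1, col=5), (row=2, col=0), (row=3, col=1), (row=3, col=3)
  Distance 5: (row=1, col=6), (row=3, col=4)  <- goal reached here
One shortest path (5 moves): (row=0, col=2) -> (row=1, col=2) -> (row=1, col=3) -> (row=1, col=4) -> (row=1, col=5) -> (row=1, col=6)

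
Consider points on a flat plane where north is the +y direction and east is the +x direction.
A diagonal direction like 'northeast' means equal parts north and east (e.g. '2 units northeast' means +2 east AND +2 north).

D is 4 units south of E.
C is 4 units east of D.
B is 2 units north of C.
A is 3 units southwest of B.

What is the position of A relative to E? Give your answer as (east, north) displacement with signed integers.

Answer: A is at (east=1, north=-5) relative to E.

Derivation:
Place E at the origin (east=0, north=0).
  D is 4 units south of E: delta (east=+0, north=-4); D at (east=0, north=-4).
  C is 4 units east of D: delta (east=+4, north=+0); C at (east=4, north=-4).
  B is 2 units north of C: delta (east=+0, north=+2); B at (east=4, north=-2).
  A is 3 units southwest of B: delta (east=-3, north=-3); A at (east=1, north=-5).
Therefore A relative to E: (east=1, north=-5).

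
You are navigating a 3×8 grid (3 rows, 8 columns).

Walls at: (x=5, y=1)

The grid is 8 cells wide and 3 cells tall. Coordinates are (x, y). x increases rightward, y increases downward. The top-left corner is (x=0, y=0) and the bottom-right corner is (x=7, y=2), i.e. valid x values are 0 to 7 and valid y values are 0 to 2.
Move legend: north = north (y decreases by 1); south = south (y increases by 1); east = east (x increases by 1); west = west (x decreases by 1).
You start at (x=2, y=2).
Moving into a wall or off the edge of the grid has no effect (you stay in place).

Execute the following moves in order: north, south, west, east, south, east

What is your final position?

Answer: Final position: (x=3, y=2)

Derivation:
Start: (x=2, y=2)
  north (north): (x=2, y=2) -> (x=2, y=1)
  south (south): (x=2, y=1) -> (x=2, y=2)
  west (west): (x=2, y=2) -> (x=1, y=2)
  east (east): (x=1, y=2) -> (x=2, y=2)
  south (south): blocked, stay at (x=2, y=2)
  east (east): (x=2, y=2) -> (x=3, y=2)
Final: (x=3, y=2)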